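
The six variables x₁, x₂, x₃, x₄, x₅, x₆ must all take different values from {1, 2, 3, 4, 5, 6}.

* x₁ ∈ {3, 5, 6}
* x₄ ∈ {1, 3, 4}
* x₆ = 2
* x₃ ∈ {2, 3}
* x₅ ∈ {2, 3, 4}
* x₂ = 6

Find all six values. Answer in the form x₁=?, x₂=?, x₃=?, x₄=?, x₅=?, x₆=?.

x₂ has just one choice, so x₂ = 6. Remove 6 from x₁.
That leaves x₆ = 2. Eliminate 2 elsewhere: x₃, x₅.
x₃'s domain is down to {3}, so x₃ = 3. Remove 3 from x₁, x₄, x₅.
x₅ has just one choice, so x₅ = 4. Remove 4 from x₄.
That leaves x₁ = 5.
x₄'s domain is down to {1}, so x₄ = 1.

x₁=5, x₂=6, x₃=3, x₄=1, x₅=4, x₆=2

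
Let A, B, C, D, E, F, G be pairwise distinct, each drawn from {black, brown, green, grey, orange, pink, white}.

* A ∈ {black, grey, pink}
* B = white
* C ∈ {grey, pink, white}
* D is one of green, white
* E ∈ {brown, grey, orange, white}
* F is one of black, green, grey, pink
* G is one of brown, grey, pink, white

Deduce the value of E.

B's domain is down to {white}, so B = white. Remove white from C, D, E, G.
D must be green (only option left). So F can't be green.
Among the 5 still-open variables, orange fits only E (and all 5 values in {black, brown, grey, orange, pink} must be used), so E = orange.

orange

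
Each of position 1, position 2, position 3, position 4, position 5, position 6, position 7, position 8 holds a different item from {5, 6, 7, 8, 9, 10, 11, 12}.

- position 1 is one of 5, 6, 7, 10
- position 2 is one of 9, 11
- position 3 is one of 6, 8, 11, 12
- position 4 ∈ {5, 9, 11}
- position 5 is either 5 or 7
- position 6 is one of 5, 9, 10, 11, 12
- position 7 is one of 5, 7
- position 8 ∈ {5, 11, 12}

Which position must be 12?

position 8

The 8 variables draw from only 8 values {5, 6, 7, 8, 9, 10, 11, 12}, so each is used; only position 3 can be 8, hence position 3 = 8.
Among the 7 still-open variables, 6 fits only position 1 (and all 7 values in {5, 6, 7, 9, 10, 11, 12} must be used), so position 1 = 6.
The 6 still-open variables together cover exactly {5, 7, 9, 10, 11, 12} — 6 values for 6 variables — and 10 appears only in position 6's list, so position 6 = 10.
The 5 still-open variables draw from only 5 values {5, 7, 9, 11, 12}, so each is used; only position 8 can be 12, hence position 8 = 12.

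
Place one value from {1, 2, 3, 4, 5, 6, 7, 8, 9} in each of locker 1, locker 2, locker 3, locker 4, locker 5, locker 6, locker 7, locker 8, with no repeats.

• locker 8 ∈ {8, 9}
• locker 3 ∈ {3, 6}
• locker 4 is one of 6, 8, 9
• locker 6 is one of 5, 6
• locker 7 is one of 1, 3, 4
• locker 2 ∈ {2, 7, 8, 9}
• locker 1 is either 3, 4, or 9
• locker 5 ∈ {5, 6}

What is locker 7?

locker 5 and locker 6 share exactly the 2 values {5, 6}; by pigeonhole those values go to them, so strike 5, 6 from locker 3, locker 4.
locker 3 must be 3 (only option left). Eliminate 3 elsewhere: locker 1, locker 7.
locker 4 and locker 8 between them cover only {8, 9} — a naked pair. Remove those values from locker 1, locker 2.
That leaves locker 1 = 4. So locker 7 can't be 4.
So locker 7 = 1.

1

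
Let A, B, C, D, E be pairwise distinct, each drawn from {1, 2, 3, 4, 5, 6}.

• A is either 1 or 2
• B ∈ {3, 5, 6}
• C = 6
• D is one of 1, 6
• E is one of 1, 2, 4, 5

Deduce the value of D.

1

C's domain is down to {6}, so C = 6. Strike 6 from B, D.
So D = 1.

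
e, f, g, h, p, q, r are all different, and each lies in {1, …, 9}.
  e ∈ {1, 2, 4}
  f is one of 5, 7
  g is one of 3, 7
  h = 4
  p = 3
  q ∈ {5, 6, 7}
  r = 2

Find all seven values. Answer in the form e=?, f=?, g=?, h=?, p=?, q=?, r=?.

h must be 4 (only option left). So e can't be 4.
That leaves p = 3. So g can't be 3.
That leaves r = 2. Strike 2 from e.
e's domain is down to {1}, so e = 1.
g's domain is down to {7}, so g = 7. Strike 7 from f, q.
That leaves f = 5. Strike 5 from q.
That leaves q = 6.

e=1, f=5, g=7, h=4, p=3, q=6, r=2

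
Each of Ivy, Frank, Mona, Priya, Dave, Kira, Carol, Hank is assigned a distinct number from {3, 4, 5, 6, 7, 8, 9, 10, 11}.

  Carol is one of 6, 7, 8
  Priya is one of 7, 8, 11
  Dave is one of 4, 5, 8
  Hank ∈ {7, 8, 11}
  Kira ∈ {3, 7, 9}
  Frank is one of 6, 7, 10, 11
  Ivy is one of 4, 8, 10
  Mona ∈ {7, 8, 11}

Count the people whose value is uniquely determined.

4

The 3 variables Mona, Priya, Hank are confined to {7, 8, 11}, which locks those values in; drop them from Ivy, Frank, Dave, Kira, Carol.
That leaves Carol = 6. Eliminate 6 elsewhere: Frank.
Frank's domain is down to {10}, so Frank = 10. Strike 10 from Ivy.
Ivy must be 4 (only option left). Strike 4 from Dave.
That leaves Dave = 5.
Determined: Ivy=4, Frank=10, Dave=5, Carol=6. The other people each still have more than one consistent value. That makes 4.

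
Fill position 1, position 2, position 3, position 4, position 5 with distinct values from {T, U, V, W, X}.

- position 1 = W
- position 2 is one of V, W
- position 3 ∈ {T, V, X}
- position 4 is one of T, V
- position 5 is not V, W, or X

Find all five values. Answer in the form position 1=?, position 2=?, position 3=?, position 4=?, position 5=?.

position 1=W, position 2=V, position 3=X, position 4=T, position 5=U

position 1 must be W (only option left). Eliminate W elsewhere: position 2.
That leaves position 2 = V. Remove V from position 3, position 4.
That leaves position 4 = T. Strike T from position 3, position 5.
That leaves position 5 = U.
position 3 has just one choice, so position 3 = X.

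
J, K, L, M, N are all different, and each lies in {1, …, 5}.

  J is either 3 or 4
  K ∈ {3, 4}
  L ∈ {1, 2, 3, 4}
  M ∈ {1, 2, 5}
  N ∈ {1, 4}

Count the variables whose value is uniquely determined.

The 5 variables draw from only 5 values {1, 2, 3, 4, 5}, so each is used; only M can be 5, hence M = 5.
The 4 still-open variables draw from only 4 values {1, 2, 3, 4}, so each is used; only L can be 2, hence L = 2.
The 3 still-open variables together cover exactly {1, 3, 4} — 3 values for 3 variables — and 1 appears only in N's list, so N = 1.
Determined: L=2, M=5, N=1. The other variables each still have more than one consistent value. That makes 3.

3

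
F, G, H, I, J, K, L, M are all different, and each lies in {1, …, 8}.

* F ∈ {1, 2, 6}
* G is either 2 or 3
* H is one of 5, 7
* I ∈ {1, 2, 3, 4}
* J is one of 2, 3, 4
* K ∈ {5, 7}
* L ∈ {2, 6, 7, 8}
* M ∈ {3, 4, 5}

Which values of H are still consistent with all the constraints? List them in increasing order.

5, 7

The 8 variables together cover exactly {1, 2, 3, 4, 5, 6, 7, 8} — 8 values for 8 variables — and 8 appears only in L's list, so L = 8.
Among the 7 still-open variables, 6 fits only F (and all 7 values in {1, 2, 3, 4, 5, 6, 7} must be used), so F = 6.
Among the 6 still-open variables, 1 fits only I (and all 6 values in {1, 2, 3, 4, 5, 7} must be used), so I = 1.
H and K share exactly the 2 values {5, 7}; by pigeonhole those values go to them, so strike 5, 7 from M.
No further eliminations apply; H can still be any of 5, 7.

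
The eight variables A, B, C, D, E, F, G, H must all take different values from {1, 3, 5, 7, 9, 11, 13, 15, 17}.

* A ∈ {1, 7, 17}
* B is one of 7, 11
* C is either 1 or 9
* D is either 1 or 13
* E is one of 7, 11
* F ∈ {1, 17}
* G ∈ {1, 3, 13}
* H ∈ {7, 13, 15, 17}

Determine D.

13

The 8 variables draw from only 8 values {1, 3, 7, 9, 11, 13, 15, 17}, so each is used; only G can be 3, hence G = 3.
The 7 still-open variables together cover exactly {1, 7, 9, 11, 13, 15, 17} — 7 values for 7 variables — and 9 appears only in C's list, so C = 9.
The 6 still-open variables draw from only 6 values {1, 7, 11, 13, 15, 17}, so each is used; only H can be 15, hence H = 15.
Among the 5 still-open variables, 13 fits only D (and all 5 values in {1, 7, 11, 13, 17} must be used), so D = 13.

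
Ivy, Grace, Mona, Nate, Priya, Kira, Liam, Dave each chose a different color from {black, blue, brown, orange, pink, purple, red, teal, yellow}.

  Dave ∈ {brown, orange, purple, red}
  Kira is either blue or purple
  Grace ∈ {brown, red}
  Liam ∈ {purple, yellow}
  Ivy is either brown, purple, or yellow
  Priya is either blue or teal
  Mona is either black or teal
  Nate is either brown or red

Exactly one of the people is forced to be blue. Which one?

Kira

Among the 8 variables, black fits only Mona (and all 8 values in {black, blue, brown, orange, purple, red, teal, yellow} must be used), so Mona = black.
Among the 7 still-open variables, orange fits only Dave (and all 7 values in {blue, brown, orange, purple, red, teal, yellow} must be used), so Dave = orange.
Among the 6 still-open variables, teal fits only Priya (and all 6 values in {blue, brown, purple, red, teal, yellow} must be used), so Priya = teal.
The 5 still-open variables together cover exactly {blue, brown, purple, red, yellow} — 5 values for 5 variables — and blue appears only in Kira's list, so Kira = blue.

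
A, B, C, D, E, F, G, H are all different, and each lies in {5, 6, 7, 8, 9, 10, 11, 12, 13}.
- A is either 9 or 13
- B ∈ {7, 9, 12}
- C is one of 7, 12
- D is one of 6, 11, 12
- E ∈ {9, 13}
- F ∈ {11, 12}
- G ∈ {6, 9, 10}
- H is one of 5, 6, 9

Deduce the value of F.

11

The 8 variables draw from only 8 values {5, 6, 7, 9, 10, 11, 12, 13}, so each is used; only H can be 5, hence H = 5.
The 7 still-open variables together cover exactly {6, 7, 9, 10, 11, 12, 13} — 7 values for 7 variables — and 10 appears only in G's list, so G = 10.
The 6 still-open variables together cover exactly {6, 7, 9, 11, 12, 13} — 6 values for 6 variables — and 6 appears only in D's list, so D = 6.
Among the 5 still-open variables, 11 fits only F (and all 5 values in {7, 9, 11, 12, 13} must be used), so F = 11.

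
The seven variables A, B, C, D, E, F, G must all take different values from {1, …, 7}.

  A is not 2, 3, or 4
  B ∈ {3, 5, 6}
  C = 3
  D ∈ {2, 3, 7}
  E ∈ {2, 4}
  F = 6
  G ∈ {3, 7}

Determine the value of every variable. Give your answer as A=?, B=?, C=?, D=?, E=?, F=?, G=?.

A=1, B=5, C=3, D=2, E=4, F=6, G=7

C must be 3 (only option left). Strike 3 from B, D, G.
F must be 6 (only option left). So A, B can't be 6.
That leaves G = 7. Strike 7 from A, D.
B must be 5 (only option left). So A can't be 5.
D has just one choice, so D = 2. Strike 2 from E.
E's domain is down to {4}, so E = 4.
That leaves A = 1.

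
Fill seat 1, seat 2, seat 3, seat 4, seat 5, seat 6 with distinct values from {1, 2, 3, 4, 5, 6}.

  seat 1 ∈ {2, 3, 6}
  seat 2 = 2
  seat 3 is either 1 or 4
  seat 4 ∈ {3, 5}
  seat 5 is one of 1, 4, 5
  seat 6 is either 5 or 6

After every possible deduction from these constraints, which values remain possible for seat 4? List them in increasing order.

seat 2's domain is down to {2}, so seat 2 = 2. Remove 2 from seat 1.
seat 1, seat 4, seat 6 share exactly the 3 values {3, 5, 6}; by pigeonhole those values go to them, so strike 3, 5, 6 from seat 5.
No further eliminations apply; seat 4 can still be any of 3, 5.

3, 5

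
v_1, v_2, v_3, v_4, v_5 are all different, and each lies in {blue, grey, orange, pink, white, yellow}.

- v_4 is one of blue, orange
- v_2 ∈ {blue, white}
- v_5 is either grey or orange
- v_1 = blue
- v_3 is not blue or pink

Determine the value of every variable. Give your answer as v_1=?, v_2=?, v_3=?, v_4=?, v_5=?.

v_1=blue, v_2=white, v_3=yellow, v_4=orange, v_5=grey

v_1 has just one choice, so v_1 = blue. So v_2, v_4 can't be blue.
That leaves v_2 = white. So v_3 can't be white.
v_4's domain is down to {orange}, so v_4 = orange. So v_3, v_5 can't be orange.
That leaves v_5 = grey. Eliminate grey elsewhere: v_3.
That leaves v_3 = yellow.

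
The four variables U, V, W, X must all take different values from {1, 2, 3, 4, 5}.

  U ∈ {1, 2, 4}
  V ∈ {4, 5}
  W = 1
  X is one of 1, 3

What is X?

3

W must be 1 (only option left). Strike 1 from U, X.
So X = 3.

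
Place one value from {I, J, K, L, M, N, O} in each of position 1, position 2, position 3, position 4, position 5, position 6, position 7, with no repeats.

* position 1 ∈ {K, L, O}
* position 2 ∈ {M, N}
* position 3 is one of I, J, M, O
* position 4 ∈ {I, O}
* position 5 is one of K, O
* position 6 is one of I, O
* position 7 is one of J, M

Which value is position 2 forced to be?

The 7 variables draw from only 7 values {I, J, K, L, M, N, O}, so each is used; only position 1 can be L, hence position 1 = L.
The 6 still-open variables draw from only 6 values {I, J, K, M, N, O}, so each is used; only position 5 can be K, hence position 5 = K.
The 5 still-open variables together cover exactly {I, J, M, N, O} — 5 values for 5 variables — and N appears only in position 2's list, so position 2 = N.

N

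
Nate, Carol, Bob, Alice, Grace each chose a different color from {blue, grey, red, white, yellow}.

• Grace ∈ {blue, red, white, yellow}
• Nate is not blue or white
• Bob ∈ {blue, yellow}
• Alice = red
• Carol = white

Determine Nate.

Carol has just one choice, so Carol = white. Remove white from Grace.
Alice has just one choice, so Alice = red. So Nate, Grace can't be red.
The 3 still-open variables together cover exactly {blue, grey, yellow} — 3 values for 3 variables — and grey appears only in Nate's list, so Nate = grey.

grey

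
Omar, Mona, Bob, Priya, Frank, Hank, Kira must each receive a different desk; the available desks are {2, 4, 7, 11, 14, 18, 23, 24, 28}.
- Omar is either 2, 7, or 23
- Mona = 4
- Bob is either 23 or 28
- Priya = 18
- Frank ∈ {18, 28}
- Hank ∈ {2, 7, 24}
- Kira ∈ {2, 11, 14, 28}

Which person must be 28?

Mona must be 4 (only option left).
Priya's domain is down to {18}, so Priya = 18. Strike 18 from Frank.
So 28 goes to Frank.

Frank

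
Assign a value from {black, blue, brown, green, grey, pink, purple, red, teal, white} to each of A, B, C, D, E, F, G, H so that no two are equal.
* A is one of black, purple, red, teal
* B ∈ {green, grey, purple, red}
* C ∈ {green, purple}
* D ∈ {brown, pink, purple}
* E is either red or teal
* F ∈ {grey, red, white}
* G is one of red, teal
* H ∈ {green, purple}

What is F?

The 2 variables C and H are confined to {green, purple}, which locks those values in; drop them from A, B, D.
E and G between them cover only {red, teal} — a naked pair. Remove those values from A, B, F.
A's domain is down to {black}, so A = black.
That leaves B = grey. So F can't be grey.
So F = white.

white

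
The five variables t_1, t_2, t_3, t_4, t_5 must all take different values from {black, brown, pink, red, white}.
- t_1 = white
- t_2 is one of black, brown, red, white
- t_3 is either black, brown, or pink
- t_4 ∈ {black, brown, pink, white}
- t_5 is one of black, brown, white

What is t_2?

red

t_1's domain is down to {white}, so t_1 = white. So t_2, t_4, t_5 can't be white.
Among the 4 still-open variables, red fits only t_2 (and all 4 values in {black, brown, pink, red} must be used), so t_2 = red.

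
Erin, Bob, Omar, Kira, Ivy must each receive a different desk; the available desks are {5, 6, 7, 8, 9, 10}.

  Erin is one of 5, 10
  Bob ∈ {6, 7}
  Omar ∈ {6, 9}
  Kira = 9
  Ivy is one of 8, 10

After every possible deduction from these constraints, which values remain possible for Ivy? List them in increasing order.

Kira's domain is down to {9}, so Kira = 9. So Omar can't be 9.
Omar must be 6 (only option left). Remove 6 from Bob.
That leaves Bob = 7.
No further eliminations apply; Ivy can still be any of 8, 10.

8, 10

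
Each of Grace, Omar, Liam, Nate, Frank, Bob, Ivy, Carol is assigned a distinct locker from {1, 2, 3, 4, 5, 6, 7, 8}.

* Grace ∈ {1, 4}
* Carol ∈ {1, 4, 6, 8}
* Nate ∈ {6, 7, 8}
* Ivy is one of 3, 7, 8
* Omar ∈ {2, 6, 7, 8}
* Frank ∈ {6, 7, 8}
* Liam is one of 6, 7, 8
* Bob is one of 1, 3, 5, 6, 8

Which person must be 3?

Ivy

The 8 variables together cover exactly {1, 2, 3, 4, 5, 6, 7, 8} — 8 values for 8 variables — and 2 appears only in Omar's list, so Omar = 2.
Among the 7 still-open variables, 5 fits only Bob (and all 7 values in {1, 3, 4, 5, 6, 7, 8} must be used), so Bob = 5.
The 6 still-open variables together cover exactly {1, 3, 4, 6, 7, 8} — 6 values for 6 variables — and 3 appears only in Ivy's list, so Ivy = 3.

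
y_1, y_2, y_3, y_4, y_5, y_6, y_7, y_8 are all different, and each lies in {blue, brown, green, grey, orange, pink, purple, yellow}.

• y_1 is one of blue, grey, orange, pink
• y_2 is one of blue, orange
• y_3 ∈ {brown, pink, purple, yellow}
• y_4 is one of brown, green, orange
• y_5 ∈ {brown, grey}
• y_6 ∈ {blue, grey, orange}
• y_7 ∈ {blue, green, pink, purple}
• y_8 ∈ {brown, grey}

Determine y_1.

Among the 8 variables, yellow fits only y_3 (and all 8 values in {blue, brown, green, grey, orange, pink, purple, yellow} must be used), so y_3 = yellow.
The 7 still-open variables together cover exactly {blue, brown, green, grey, orange, pink, purple} — 7 values for 7 variables — and purple appears only in y_7's list, so y_7 = purple.
Among the 6 still-open variables, green fits only y_4 (and all 6 values in {blue, brown, green, grey, orange, pink} must be used), so y_4 = green.
The 5 still-open variables draw from only 5 values {blue, brown, grey, orange, pink}, so each is used; only y_1 can be pink, hence y_1 = pink.

pink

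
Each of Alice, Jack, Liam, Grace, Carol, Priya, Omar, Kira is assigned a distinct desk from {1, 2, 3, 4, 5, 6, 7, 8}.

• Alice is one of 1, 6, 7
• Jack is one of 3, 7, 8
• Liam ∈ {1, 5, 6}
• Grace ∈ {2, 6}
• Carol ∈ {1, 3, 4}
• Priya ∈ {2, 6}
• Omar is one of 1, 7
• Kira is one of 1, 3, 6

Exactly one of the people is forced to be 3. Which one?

Kira

The 8 variables together cover exactly {1, 2, 3, 4, 5, 6, 7, 8} — 8 values for 8 variables — and 4 appears only in Carol's list, so Carol = 4.
The 7 still-open variables draw from only 7 values {1, 2, 3, 5, 6, 7, 8}, so each is used; only Liam can be 5, hence Liam = 5.
The 6 still-open variables together cover exactly {1, 2, 3, 6, 7, 8} — 6 values for 6 variables — and 8 appears only in Jack's list, so Jack = 8.
The 5 still-open variables together cover exactly {1, 2, 3, 6, 7} — 5 values for 5 variables — and 3 appears only in Kira's list, so Kira = 3.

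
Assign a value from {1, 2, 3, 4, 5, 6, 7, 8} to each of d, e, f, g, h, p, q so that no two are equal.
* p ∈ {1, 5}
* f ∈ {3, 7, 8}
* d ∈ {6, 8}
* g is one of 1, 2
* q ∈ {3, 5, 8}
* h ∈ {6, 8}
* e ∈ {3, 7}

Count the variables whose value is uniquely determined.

The 7 variables together cover exactly {1, 2, 3, 5, 6, 7, 8} — 7 values for 7 variables — and 2 appears only in g's list, so g = 2.
Among the 6 still-open variables, 1 fits only p (and all 6 values in {1, 3, 5, 6, 7, 8} must be used), so p = 1.
The 5 still-open variables together cover exactly {3, 5, 6, 7, 8} — 5 values for 5 variables — and 5 appears only in q's list, so q = 5.
d and h share exactly the 2 values {6, 8}; by pigeonhole those values go to them, so strike 6, 8 from f.
Determined: g=2, p=1, q=5. The other variables each still have more than one consistent value. That makes 3.

3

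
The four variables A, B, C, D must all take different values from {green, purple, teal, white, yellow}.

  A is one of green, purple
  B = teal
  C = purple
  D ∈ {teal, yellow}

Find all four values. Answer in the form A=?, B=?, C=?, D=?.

B has just one choice, so B = teal. Eliminate teal elsewhere: D.
C has just one choice, so C = purple. So A can't be purple.
D must be yellow (only option left).
A has just one choice, so A = green.

A=green, B=teal, C=purple, D=yellow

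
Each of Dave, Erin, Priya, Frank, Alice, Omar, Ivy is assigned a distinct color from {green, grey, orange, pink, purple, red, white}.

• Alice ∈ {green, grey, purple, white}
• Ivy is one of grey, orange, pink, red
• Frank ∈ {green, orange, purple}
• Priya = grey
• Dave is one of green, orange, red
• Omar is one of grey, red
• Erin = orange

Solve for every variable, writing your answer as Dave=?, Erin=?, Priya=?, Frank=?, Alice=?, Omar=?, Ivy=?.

Erin's domain is down to {orange}, so Erin = orange. Eliminate orange elsewhere: Dave, Frank, Ivy.
Priya has just one choice, so Priya = grey. Remove grey from Alice, Omar, Ivy.
Omar has just one choice, so Omar = red. Strike red from Dave, Ivy.
Ivy has just one choice, so Ivy = pink.
That leaves Dave = green. Strike green from Frank, Alice.
Frank must be purple (only option left). So Alice can't be purple.
That leaves Alice = white.

Dave=green, Erin=orange, Priya=grey, Frank=purple, Alice=white, Omar=red, Ivy=pink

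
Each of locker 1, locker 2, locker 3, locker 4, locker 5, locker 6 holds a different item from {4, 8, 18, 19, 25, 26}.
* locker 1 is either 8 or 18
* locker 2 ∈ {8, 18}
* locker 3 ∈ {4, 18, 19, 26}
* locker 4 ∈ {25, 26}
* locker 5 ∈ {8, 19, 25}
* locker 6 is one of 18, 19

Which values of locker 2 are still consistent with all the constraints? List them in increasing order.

The 6 variables together cover exactly {4, 8, 18, 19, 25, 26} — 6 values for 6 variables — and 4 appears only in locker 3's list, so locker 3 = 4.
Among the 5 still-open variables, 26 fits only locker 4 (and all 5 values in {8, 18, 19, 25, 26} must be used), so locker 4 = 26.
The 4 still-open variables draw from only 4 values {8, 18, 19, 25}, so each is used; only locker 5 can be 25, hence locker 5 = 25.
The 3 still-open variables draw from only 3 values {8, 18, 19}, so each is used; only locker 6 can be 19, hence locker 6 = 19.
No further eliminations apply; locker 2 can still be any of 8, 18.

8, 18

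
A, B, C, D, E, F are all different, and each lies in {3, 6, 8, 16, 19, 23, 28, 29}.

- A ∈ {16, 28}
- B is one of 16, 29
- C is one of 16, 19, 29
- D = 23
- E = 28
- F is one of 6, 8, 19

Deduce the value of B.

29

D must be 23 (only option left).
E has just one choice, so E = 28. So A can't be 28.
A must be 16 (only option left). Remove 16 from B, C.
So B = 29.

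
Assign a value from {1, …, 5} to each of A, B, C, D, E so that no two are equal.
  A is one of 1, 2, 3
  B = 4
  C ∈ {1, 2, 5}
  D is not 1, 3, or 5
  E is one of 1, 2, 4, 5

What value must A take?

B must be 4 (only option left). So D, E can't be 4.
That leaves D = 2. Strike 2 from A, C, E.
The 3 still-open variables together cover exactly {1, 3, 5} — 3 values for 3 variables — and 3 appears only in A's list, so A = 3.

3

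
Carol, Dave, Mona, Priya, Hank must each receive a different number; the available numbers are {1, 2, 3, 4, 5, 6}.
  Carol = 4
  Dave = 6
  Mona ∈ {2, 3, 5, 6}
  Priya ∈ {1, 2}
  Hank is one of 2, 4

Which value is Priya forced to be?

1

Carol's domain is down to {4}, so Carol = 4. So Hank can't be 4.
That leaves Dave = 6. So Mona can't be 6.
Hank's domain is down to {2}, so Hank = 2. Eliminate 2 elsewhere: Mona, Priya.
So Priya = 1.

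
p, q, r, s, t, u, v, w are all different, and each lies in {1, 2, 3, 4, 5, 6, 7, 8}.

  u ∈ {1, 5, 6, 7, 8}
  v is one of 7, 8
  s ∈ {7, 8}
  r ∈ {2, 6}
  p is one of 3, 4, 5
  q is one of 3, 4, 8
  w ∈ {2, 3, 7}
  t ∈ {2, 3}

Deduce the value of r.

Among the 8 variables, 1 fits only u (and all 8 values in {1, 2, 3, 4, 5, 6, 7, 8} must be used), so u = 1.
The 7 still-open variables together cover exactly {2, 3, 4, 5, 6, 7, 8} — 7 values for 7 variables — and 5 appears only in p's list, so p = 5.
The 6 still-open variables draw from only 6 values {2, 3, 4, 6, 7, 8}, so each is used; only q can be 4, hence q = 4.
The 5 still-open variables together cover exactly {2, 3, 6, 7, 8} — 5 values for 5 variables — and 6 appears only in r's list, so r = 6.

6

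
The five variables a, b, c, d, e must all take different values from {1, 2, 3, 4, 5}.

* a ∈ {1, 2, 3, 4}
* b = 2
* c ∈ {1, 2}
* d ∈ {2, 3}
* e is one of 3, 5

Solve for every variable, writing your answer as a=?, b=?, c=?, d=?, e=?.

b's domain is down to {2}, so b = 2. So a, c, d can't be 2.
c must be 1 (only option left). Eliminate 1 elsewhere: a.
d's domain is down to {3}, so d = 3. Eliminate 3 elsewhere: a, e.
That leaves e = 5.
a must be 4 (only option left).

a=4, b=2, c=1, d=3, e=5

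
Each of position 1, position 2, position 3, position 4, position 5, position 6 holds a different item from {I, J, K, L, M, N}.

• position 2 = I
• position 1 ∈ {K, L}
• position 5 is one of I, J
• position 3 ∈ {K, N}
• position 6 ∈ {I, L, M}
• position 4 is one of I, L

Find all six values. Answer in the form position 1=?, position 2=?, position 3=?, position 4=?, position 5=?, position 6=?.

position 1=K, position 2=I, position 3=N, position 4=L, position 5=J, position 6=M

position 2 has just one choice, so position 2 = I. So position 4, position 5, position 6 can't be I.
That leaves position 4 = L. Remove L from position 1, position 6.
position 5's domain is down to {J}, so position 5 = J.
position 6 has just one choice, so position 6 = M.
That leaves position 1 = K. So position 3 can't be K.
position 3 must be N (only option left).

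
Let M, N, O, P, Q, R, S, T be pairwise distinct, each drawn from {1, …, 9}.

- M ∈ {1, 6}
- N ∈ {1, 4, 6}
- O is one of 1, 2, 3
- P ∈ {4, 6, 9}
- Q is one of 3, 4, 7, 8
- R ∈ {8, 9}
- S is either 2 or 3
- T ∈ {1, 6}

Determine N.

4

The 8 variables together cover exactly {1, 2, 3, 4, 6, 7, 8, 9} — 8 values for 8 variables — and 7 appears only in Q's list, so Q = 7.
The 7 still-open variables draw from only 7 values {1, 2, 3, 4, 6, 8, 9}, so each is used; only R can be 8, hence R = 8.
Among the 6 still-open variables, 9 fits only P (and all 6 values in {1, 2, 3, 4, 6, 9} must be used), so P = 9.
The 5 still-open variables together cover exactly {1, 2, 3, 4, 6} — 5 values for 5 variables — and 4 appears only in N's list, so N = 4.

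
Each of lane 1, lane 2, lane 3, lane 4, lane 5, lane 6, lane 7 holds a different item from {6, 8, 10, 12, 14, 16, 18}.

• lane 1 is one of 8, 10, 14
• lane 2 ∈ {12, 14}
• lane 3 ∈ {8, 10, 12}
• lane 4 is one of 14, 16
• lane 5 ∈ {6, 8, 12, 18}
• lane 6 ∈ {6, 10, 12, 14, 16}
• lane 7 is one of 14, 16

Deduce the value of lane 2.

12

Among the 7 variables, 18 fits only lane 5 (and all 7 values in {6, 8, 10, 12, 14, 16, 18} must be used), so lane 5 = 18.
The 6 still-open variables together cover exactly {6, 8, 10, 12, 14, 16} — 6 values for 6 variables — and 6 appears only in lane 6's list, so lane 6 = 6.
lane 4 and lane 7 share exactly the 2 values {14, 16}; by pigeonhole those values go to them, so strike 14, 16 from lane 1, lane 2.
So lane 2 = 12.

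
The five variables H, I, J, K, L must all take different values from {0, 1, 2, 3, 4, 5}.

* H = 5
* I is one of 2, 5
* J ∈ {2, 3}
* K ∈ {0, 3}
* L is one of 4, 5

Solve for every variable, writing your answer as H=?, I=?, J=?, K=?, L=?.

H's domain is down to {5}, so H = 5. Remove 5 from I, L.
That leaves I = 2. Eliminate 2 elsewhere: J.
J has just one choice, so J = 3. Remove 3 from K.
That leaves K = 0.
That leaves L = 4.

H=5, I=2, J=3, K=0, L=4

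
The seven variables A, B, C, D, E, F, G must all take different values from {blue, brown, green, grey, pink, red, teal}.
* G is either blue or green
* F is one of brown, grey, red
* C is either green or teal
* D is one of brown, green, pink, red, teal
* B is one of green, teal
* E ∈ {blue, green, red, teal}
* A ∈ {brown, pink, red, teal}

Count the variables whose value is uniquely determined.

3

Among the 7 variables, grey fits only F (and all 7 values in {blue, brown, green, grey, pink, red, teal} must be used), so F = grey.
The 2 variables B and C are confined to {green, teal}, which locks those values in; drop them from A, D, E, G.
That leaves G = blue. Strike blue from E.
E has just one choice, so E = red. Remove red from A, D.
Determined: E=red, F=grey, G=blue. The other variables each still have more than one consistent value. That makes 3.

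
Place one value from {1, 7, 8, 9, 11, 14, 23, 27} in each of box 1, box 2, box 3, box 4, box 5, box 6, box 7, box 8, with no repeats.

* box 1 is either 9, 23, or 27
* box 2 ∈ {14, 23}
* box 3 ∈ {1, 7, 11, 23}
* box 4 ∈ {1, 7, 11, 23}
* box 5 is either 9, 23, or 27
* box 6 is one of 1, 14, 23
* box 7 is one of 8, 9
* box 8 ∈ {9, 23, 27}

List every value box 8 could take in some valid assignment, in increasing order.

9, 23, 27

Among the 8 variables, 8 fits only box 7 (and all 8 values in {1, 7, 8, 9, 11, 14, 23, 27} must be used), so box 7 = 8.
box 1, box 5, box 8 between them cover only {9, 23, 27} — a naked triple. Remove those values from box 2, box 3, box 4, box 6.
That leaves box 2 = 14. So box 6 can't be 14.
box 6's domain is down to {1}, so box 6 = 1. Strike 1 from box 3, box 4.
No further eliminations apply; box 8 can still be any of 9, 23, 27.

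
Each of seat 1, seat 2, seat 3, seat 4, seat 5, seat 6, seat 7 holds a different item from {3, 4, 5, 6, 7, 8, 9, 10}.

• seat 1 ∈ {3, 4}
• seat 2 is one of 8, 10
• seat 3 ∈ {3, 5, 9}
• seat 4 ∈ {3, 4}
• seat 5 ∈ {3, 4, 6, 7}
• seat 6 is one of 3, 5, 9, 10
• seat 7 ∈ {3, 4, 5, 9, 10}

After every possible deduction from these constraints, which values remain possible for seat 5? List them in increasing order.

The 2 variables seat 1 and seat 4 are confined to {3, 4}, which locks those values in; drop them from seat 3, seat 5, seat 6, seat 7.
seat 3, seat 6, seat 7 between them cover only {5, 9, 10} — a naked triple. Remove those values from seat 2.
seat 2 has just one choice, so seat 2 = 8.
No further eliminations apply; seat 5 can still be any of 6, 7.

6, 7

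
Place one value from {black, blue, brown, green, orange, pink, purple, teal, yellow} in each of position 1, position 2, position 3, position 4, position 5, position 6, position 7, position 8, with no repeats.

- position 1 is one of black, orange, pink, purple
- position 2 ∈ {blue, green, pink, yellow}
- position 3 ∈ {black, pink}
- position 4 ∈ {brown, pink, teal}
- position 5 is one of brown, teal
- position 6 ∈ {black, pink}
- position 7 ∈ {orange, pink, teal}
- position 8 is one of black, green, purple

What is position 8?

green

position 3 and position 6 between them cover only {black, pink} — a naked pair. Remove those values from position 1, position 2, position 4, position 7, position 8.
The 2 variables position 4 and position 5 are confined to {brown, teal}, which locks those values in; drop them from position 7.
position 7 must be orange (only option left). Eliminate orange elsewhere: position 1.
position 1's domain is down to {purple}, so position 1 = purple. Strike purple from position 8.
So position 8 = green.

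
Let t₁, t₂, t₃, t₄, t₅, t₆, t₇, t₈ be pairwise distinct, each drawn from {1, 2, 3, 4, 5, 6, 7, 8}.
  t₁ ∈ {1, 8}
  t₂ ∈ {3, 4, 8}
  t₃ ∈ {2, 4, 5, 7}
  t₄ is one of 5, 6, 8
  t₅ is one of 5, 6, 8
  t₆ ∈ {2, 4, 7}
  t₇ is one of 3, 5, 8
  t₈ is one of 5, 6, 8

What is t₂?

4

The 8 variables draw from only 8 values {1, 2, 3, 4, 5, 6, 7, 8}, so each is used; only t₁ can be 1, hence t₁ = 1.
t₄, t₅, t₈ between them cover only {5, 6, 8} — a naked triple. Remove those values from t₂, t₃, t₇.
t₇ must be 3 (only option left). Strike 3 from t₂.
So t₂ = 4.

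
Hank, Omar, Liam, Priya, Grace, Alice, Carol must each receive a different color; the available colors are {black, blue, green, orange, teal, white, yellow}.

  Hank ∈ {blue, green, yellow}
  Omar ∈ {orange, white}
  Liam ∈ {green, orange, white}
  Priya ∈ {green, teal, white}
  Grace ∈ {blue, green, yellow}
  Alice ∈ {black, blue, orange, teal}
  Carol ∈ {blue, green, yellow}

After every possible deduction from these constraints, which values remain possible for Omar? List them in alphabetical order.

Among the 7 variables, black fits only Alice (and all 7 values in {black, blue, green, orange, teal, white, yellow} must be used), so Alice = black.
Among the 6 still-open variables, teal fits only Priya (and all 6 values in {blue, green, orange, teal, white, yellow} must be used), so Priya = teal.
Hank, Grace, Carol share exactly the 3 values {blue, green, yellow}; by pigeonhole those values go to them, so strike blue, green, yellow from Liam.
No further eliminations apply; Omar can still be any of orange, white.

orange, white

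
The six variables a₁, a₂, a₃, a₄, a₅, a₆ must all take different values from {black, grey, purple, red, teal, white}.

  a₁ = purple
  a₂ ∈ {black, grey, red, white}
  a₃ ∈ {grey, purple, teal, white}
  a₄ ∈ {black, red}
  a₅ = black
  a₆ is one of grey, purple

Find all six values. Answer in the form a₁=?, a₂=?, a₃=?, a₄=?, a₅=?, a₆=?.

a₁=purple, a₂=white, a₃=teal, a₄=red, a₅=black, a₆=grey

a₁ has just one choice, so a₁ = purple. Strike purple from a₃, a₆.
a₅ has just one choice, so a₅ = black. Remove black from a₂, a₄.
a₆'s domain is down to {grey}, so a₆ = grey. Eliminate grey elsewhere: a₂, a₃.
a₄ must be red (only option left). Eliminate red elsewhere: a₂.
a₂ has just one choice, so a₂ = white. So a₃ can't be white.
a₃ must be teal (only option left).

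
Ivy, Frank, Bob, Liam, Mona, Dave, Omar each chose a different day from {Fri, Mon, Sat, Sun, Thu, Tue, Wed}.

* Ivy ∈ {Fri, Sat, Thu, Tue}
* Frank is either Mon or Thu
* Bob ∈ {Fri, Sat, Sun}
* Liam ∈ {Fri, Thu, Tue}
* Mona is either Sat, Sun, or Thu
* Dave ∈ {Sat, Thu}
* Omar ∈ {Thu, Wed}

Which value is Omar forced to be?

The 7 variables draw from only 7 values {Fri, Mon, Sat, Sun, Thu, Tue, Wed}, so each is used; only Frank can be Mon, hence Frank = Mon.
Among the 6 still-open variables, Wed fits only Omar (and all 6 values in {Fri, Sat, Sun, Thu, Tue, Wed} must be used), so Omar = Wed.

Wed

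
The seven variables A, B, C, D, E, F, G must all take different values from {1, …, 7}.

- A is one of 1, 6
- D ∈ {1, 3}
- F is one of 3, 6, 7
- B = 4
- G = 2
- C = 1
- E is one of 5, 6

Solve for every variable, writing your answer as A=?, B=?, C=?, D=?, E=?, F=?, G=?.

B must be 4 (only option left).
C must be 1 (only option left). Remove 1 from A, D.
D's domain is down to {3}, so D = 3. Eliminate 3 elsewhere: F.
G must be 2 (only option left).
A has just one choice, so A = 6. Remove 6 from E, F.
E must be 5 (only option left).
That leaves F = 7.

A=6, B=4, C=1, D=3, E=5, F=7, G=2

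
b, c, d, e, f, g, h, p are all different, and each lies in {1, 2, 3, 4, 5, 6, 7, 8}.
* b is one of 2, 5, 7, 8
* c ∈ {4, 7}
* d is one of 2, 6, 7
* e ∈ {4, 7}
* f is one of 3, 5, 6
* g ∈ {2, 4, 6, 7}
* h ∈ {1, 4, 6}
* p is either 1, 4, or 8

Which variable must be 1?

h

Among the 8 variables, 3 fits only f (and all 8 values in {1, 2, 3, 4, 5, 6, 7, 8} must be used), so f = 3.
The 7 still-open variables together cover exactly {1, 2, 4, 5, 6, 7, 8} — 7 values for 7 variables — and 5 appears only in b's list, so b = 5.
The 6 still-open variables together cover exactly {1, 2, 4, 6, 7, 8} — 6 values for 6 variables — and 8 appears only in p's list, so p = 8.
The 5 still-open variables draw from only 5 values {1, 2, 4, 6, 7}, so each is used; only h can be 1, hence h = 1.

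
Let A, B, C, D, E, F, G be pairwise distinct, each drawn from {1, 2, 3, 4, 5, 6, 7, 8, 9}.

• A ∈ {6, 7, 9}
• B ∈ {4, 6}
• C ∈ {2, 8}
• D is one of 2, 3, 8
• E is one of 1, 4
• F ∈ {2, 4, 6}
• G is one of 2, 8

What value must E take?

C and G between them cover only {2, 8} — a naked pair. Remove those values from D, F.
That leaves D = 3.
The 2 variables B and F are confined to {4, 6}, which locks those values in; drop them from A, E.
So E = 1.

1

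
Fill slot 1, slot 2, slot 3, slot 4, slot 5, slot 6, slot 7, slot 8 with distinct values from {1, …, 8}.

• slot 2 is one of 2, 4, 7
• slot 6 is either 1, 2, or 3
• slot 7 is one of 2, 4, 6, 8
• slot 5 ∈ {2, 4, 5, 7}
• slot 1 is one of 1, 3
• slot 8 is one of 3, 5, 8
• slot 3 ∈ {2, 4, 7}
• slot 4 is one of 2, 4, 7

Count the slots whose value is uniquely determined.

3

The 8 variables together cover exactly {1, 2, 3, 4, 5, 6, 7, 8} — 8 values for 8 variables — and 6 appears only in slot 7's list, so slot 7 = 6.
The 7 still-open variables draw from only 7 values {1, 2, 3, 4, 5, 7, 8}, so each is used; only slot 8 can be 8, hence slot 8 = 8.
The 6 still-open variables draw from only 6 values {1, 2, 3, 4, 5, 7}, so each is used; only slot 5 can be 5, hence slot 5 = 5.
slot 2, slot 3, slot 4 between them cover only {2, 4, 7} — a naked triple. Remove those values from slot 6.
Determined: slot 5=5, slot 7=6, slot 8=8. The other slots each still have more than one consistent value. That makes 3.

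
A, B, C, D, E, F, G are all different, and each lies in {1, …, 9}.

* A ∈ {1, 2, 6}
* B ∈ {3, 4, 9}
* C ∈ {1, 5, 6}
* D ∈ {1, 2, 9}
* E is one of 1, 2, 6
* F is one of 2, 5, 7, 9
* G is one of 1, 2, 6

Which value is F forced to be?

7

A, E, G between them cover only {1, 2, 6} — a naked triple. Remove those values from C, D, F.
C's domain is down to {5}, so C = 5. Remove 5 from F.
D's domain is down to {9}, so D = 9. Strike 9 from B, F.
So F = 7.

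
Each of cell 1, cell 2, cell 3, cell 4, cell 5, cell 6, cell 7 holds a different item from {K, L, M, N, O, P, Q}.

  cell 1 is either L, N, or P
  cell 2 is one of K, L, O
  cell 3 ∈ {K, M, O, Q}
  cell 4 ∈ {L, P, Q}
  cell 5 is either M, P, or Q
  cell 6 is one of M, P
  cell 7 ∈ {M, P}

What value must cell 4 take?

L

The 7 variables together cover exactly {K, L, M, N, O, P, Q} — 7 values for 7 variables — and N appears only in cell 1's list, so cell 1 = N.
The 2 variables cell 6 and cell 7 are confined to {M, P}, which locks those values in; drop them from cell 3, cell 4, cell 5.
That leaves cell 5 = Q. Remove Q from cell 3, cell 4.
So cell 4 = L.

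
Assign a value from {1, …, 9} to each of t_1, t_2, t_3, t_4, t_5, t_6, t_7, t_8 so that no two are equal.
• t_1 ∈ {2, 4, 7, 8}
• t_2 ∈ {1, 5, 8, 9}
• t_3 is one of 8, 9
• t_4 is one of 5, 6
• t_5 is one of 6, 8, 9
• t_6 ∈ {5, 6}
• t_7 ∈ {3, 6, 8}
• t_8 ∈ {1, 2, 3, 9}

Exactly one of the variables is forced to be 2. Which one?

t_8

t_4 and t_6 share exactly the 2 values {5, 6}; by pigeonhole those values go to them, so strike 5, 6 from t_2, t_5, t_7.
The 2 variables t_3 and t_5 are confined to {8, 9}, which locks those values in; drop them from t_1, t_2, t_7, t_8.
t_2 has just one choice, so t_2 = 1. So t_8 can't be 1.
t_7 has just one choice, so t_7 = 3. So t_8 can't be 3.
So 2 goes to t_8.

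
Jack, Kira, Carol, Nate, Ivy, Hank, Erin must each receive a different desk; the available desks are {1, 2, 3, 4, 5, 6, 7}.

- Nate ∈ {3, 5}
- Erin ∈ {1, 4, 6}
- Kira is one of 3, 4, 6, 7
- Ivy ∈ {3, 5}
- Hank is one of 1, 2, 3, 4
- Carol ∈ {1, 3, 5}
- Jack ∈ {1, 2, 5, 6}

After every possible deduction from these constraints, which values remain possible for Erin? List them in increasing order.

4, 6

The 7 variables together cover exactly {1, 2, 3, 4, 5, 6, 7} — 7 values for 7 variables — and 7 appears only in Kira's list, so Kira = 7.
Nate and Ivy between them cover only {3, 5} — a naked pair. Remove those values from Jack, Carol, Hank.
That leaves Carol = 1. So Jack, Hank, Erin can't be 1.
No further eliminations apply; Erin can still be any of 4, 6.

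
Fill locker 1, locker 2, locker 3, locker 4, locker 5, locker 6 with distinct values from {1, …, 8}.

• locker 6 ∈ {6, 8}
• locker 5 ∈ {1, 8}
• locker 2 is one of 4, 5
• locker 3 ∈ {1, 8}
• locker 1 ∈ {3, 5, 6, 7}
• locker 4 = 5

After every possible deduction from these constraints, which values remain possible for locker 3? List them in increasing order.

1, 8

locker 4 must be 5 (only option left). Strike 5 from locker 1, locker 2.
locker 2 has just one choice, so locker 2 = 4.
locker 3 and locker 5 between them cover only {1, 8} — a naked pair. Remove those values from locker 6.
That leaves locker 6 = 6. Eliminate 6 elsewhere: locker 1.
No further eliminations apply; locker 3 can still be any of 1, 8.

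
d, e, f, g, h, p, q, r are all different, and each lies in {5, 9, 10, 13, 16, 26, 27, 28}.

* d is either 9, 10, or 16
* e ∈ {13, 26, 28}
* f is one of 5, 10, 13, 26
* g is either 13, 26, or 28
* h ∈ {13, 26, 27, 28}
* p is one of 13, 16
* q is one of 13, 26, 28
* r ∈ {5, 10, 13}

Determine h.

The 8 variables draw from only 8 values {5, 9, 10, 13, 16, 26, 27, 28}, so each is used; only d can be 9, hence d = 9.
The 7 still-open variables draw from only 7 values {5, 10, 13, 16, 26, 27, 28}, so each is used; only p can be 16, hence p = 16.
The 6 still-open variables together cover exactly {5, 10, 13, 26, 27, 28} — 6 values for 6 variables — and 27 appears only in h's list, so h = 27.

27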